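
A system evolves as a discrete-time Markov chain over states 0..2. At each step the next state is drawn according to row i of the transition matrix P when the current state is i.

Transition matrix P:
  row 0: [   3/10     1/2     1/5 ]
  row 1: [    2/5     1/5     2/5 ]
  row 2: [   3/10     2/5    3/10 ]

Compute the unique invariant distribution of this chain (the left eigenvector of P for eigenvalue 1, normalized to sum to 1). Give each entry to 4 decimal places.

π = [0.3361, 0.3613, 0.3025]

Balance equations π_j = Σ_i π_i·P[i][j]:
  π_0 = 3/10·π_0 + 2/5·π_1 + 3/10·π_2
  π_1 = 1/2·π_0 + 1/5·π_1 + 2/5·π_2
  normalize: π_0 + π_1 + π_2 = 1
Solving the linear system gives exactly π = [40/119, 43/119, 36/119].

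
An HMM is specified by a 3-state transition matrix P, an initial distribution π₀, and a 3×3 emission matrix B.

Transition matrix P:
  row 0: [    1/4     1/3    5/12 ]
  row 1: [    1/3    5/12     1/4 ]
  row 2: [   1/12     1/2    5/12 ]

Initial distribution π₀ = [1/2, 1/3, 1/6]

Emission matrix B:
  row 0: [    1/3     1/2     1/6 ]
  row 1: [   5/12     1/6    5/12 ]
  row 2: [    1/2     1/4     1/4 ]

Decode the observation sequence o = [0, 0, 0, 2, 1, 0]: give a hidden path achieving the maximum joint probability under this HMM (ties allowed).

t=0: δ = [1.667e-01, 1.389e-01, 8.333e-02]  (obs o_0=0)
t=1: δ = [1.543e-02, 2.411e-02, 3.472e-02]  ψ = [1, 1, 0]  (obs o_1=0)
t=2: δ = [2.679e-03, 7.234e-03, 7.234e-03]  ψ = [1, 2, 2]  (obs o_2=0)
t=3: δ = [4.019e-04, 1.507e-03, 7.535e-04]  ψ = [1, 2, 2]  (obs o_3=2)
t=4: δ = [2.512e-04, 1.047e-04, 9.419e-05]  ψ = [1, 1, 1]  (obs o_4=1)
t=5: δ = [2.093e-05, 3.489e-05, 5.233e-05]  ψ = [0, 0, 0]  (obs o_5=0)
backtrack: best end state = 2; path = [0, 2, 2, 1, 0, 2]

path = [0, 2, 2, 1, 0, 2]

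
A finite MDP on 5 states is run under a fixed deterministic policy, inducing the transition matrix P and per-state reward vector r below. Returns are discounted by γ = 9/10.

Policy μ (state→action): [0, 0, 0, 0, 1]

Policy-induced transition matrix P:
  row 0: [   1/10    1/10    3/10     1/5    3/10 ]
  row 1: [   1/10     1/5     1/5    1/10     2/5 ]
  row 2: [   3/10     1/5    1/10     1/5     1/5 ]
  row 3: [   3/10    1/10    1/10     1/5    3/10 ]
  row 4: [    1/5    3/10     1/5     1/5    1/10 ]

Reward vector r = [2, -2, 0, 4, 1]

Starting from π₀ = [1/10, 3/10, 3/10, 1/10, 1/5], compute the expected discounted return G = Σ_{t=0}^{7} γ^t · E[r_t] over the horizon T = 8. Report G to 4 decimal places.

G = 4.8162

t=0: π = [0.1000, 0.3000, 0.3000, 0.1000, 0.2000], E[r] = 0.2000, γ^t·E[r] = 0.200000, running G = 0.200000
t=1: π = [0.2000, 0.2000, 0.1700, 0.1700, 0.2600], E[r] = 0.9400, γ^t·E[r] = 0.846000, running G = 1.046000
t=2: π = [0.1940, 0.1890, 0.1860, 0.1800, 0.2510], E[r] = 0.9810, γ^t·E[r] = 0.794610, running G = 1.840610
t=3: π = [0.1983, 0.1877, 0.1828, 0.1811, 0.2501], E[r] = 0.9957, γ^t·E[r] = 0.725865, running G = 2.566475
t=4: π = [0.1978, 0.1871, 0.1834, 0.1812, 0.2505], E[r] = 0.9968, γ^t·E[r] = 0.654020, running G = 3.220495
t=5: π = [0.1980, 0.1871, 0.1833, 0.1813, 0.2503], E[r] = 0.9971, γ^t·E[r] = 0.588785, running G = 3.809281
t=6: π = [0.1979, 0.1871, 0.1833, 0.1813, 0.2503], E[r] = 0.9972, γ^t·E[r] = 0.529936, running G = 4.339217
t=7: π = [0.1980, 0.1871, 0.1833, 0.1813, 0.2503], E[r] = 0.9972, γ^t·E[r] = 0.476942, running G = 4.816158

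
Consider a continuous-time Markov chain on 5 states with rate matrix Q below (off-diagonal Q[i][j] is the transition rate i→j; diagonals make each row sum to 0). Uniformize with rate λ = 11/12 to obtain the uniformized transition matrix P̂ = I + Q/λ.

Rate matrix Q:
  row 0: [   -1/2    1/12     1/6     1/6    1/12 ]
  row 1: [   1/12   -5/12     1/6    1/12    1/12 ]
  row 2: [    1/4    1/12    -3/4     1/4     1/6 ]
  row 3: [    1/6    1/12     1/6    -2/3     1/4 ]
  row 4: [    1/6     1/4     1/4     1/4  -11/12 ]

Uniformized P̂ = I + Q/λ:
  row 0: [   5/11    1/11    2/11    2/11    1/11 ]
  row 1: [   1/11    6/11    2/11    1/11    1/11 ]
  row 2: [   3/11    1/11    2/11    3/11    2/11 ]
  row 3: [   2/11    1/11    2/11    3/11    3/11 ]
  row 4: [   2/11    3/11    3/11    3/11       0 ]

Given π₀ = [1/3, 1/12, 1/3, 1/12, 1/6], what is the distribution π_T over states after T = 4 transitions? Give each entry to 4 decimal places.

π = [0.2508, 0.2066, 0.1941, 0.2131, 0.1354]

t=0: π = [0.3333, 0.0833, 0.3333, 0.0833, 0.1667]
t=1: π = [0.2955, 0.1591, 0.1970, 0.2273, 0.1212]
t=2: π = [0.2658, 0.1853, 0.1928, 0.2169, 0.1391]
t=3: π = [0.2550, 0.2004, 0.1945, 0.2149, 0.1352]
t=4: π = [0.2508, 0.2066, 0.1941, 0.2131, 0.1354]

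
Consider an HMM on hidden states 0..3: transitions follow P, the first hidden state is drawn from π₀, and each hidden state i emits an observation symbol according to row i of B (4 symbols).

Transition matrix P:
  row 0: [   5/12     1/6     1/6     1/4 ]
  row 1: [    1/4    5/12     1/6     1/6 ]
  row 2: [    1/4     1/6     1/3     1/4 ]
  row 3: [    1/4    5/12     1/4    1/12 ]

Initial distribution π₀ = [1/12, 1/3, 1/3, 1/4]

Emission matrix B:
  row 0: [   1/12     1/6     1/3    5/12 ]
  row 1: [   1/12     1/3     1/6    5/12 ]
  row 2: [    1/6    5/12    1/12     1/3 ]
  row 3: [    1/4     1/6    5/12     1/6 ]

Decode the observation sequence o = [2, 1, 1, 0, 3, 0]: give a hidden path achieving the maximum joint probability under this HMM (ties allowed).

t=0: δ = [2.778e-02, 5.556e-02, 2.778e-02, 1.042e-01]  (obs o_0=2)
t=1: δ = [4.340e-03, 1.447e-02, 1.085e-02, 1.543e-03]  ψ = [3, 3, 3, 1]  (obs o_1=1)
t=2: δ = [6.028e-04, 2.009e-03, 1.507e-03, 4.521e-04]  ψ = [1, 1, 2, 2]  (obs o_2=1)
t=3: δ = [4.186e-05, 6.977e-05, 8.372e-05, 9.419e-05]  ψ = [1, 1, 2, 2]  (obs o_3=0)
t=4: δ = [9.811e-06, 1.635e-05, 9.303e-06, 3.489e-06]  ψ = [3, 3, 2, 2]  (obs o_4=3)
t=5: δ = [3.407e-07, 5.678e-07, 5.168e-07, 6.814e-07]  ψ = [0, 1, 2, 1]  (obs o_5=0)
backtrack: best end state = 3; path = [3, 2, 2, 3, 1, 3]

path = [3, 2, 2, 3, 1, 3]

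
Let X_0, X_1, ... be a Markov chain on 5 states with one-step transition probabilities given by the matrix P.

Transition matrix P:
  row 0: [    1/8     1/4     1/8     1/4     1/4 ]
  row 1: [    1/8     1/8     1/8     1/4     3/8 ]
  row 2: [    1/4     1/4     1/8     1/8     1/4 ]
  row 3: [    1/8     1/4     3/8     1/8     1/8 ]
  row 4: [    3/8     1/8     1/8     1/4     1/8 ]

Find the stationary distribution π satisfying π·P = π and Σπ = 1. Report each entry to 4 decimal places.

Balance equations π_j = Σ_i π_i·P[i][j]:
  π_0 = 1/8·π_0 + 1/8·π_1 + 1/4·π_2 + 1/8·π_3 + 3/8·π_4
  π_1 = 1/4·π_0 + 1/8·π_1 + 1/4·π_2 + 1/4·π_3 + 1/8·π_4
  π_2 = 1/8·π_0 + 1/8·π_1 + 1/8·π_2 + 3/8·π_3 + 1/8·π_4
  π_3 = 1/4·π_0 + 1/4·π_1 + 1/8·π_2 + 1/8·π_3 + 1/4·π_4
  normalize: π_0 + π_1 + π_2 + π_3 + π_4 = 1
Solving the linear system gives exactly π = [307/1517, 1199/6068, 13/74, 15/74, 1345/6068].

π = [0.2024, 0.1976, 0.1757, 0.2027, 0.2217]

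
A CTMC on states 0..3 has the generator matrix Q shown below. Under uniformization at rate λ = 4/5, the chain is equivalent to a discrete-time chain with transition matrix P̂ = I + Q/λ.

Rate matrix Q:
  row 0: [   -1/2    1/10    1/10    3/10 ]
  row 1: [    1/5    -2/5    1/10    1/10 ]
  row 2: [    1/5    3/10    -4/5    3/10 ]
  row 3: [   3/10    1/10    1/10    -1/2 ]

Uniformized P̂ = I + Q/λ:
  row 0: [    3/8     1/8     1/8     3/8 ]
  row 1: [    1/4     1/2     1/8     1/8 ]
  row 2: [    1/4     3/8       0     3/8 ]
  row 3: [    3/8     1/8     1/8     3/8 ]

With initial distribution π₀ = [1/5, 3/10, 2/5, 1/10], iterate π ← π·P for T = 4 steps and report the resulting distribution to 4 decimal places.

π = [0.3293, 0.2484, 0.1112, 0.3112]

t=0: π = [0.2000, 0.3000, 0.4000, 0.1000]
t=1: π = [0.2875, 0.3375, 0.0750, 0.3000]
t=2: π = [0.3234, 0.2703, 0.1156, 0.2906]
t=3: π = [0.3268, 0.2553, 0.1105, 0.3074]
t=4: π = [0.3293, 0.2484, 0.1112, 0.3112]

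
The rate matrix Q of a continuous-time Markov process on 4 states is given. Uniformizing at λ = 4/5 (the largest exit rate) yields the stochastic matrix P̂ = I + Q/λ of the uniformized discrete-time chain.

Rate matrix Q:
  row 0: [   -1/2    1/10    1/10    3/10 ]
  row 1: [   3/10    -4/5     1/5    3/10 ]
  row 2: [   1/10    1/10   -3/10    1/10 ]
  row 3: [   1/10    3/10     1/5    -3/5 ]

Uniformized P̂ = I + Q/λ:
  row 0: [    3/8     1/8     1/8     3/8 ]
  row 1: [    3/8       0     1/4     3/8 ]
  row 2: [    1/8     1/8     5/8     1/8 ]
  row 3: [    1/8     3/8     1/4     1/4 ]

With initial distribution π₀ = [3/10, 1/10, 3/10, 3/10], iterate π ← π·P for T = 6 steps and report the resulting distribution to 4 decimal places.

t=0: π = [0.3000, 0.1000, 0.3000, 0.3000]
t=1: π = [0.2250, 0.1875, 0.3250, 0.2625]
t=2: π = [0.2281, 0.1672, 0.3438, 0.2609]
t=3: π = [0.2238, 0.1693, 0.3504, 0.2564]
t=4: π = [0.2233, 0.1679, 0.3534, 0.2553]
t=5: π = [0.2228, 0.1678, 0.3546, 0.2547]
t=6: π = [0.2227, 0.1677, 0.3551, 0.2545]

π = [0.2227, 0.1677, 0.3551, 0.2545]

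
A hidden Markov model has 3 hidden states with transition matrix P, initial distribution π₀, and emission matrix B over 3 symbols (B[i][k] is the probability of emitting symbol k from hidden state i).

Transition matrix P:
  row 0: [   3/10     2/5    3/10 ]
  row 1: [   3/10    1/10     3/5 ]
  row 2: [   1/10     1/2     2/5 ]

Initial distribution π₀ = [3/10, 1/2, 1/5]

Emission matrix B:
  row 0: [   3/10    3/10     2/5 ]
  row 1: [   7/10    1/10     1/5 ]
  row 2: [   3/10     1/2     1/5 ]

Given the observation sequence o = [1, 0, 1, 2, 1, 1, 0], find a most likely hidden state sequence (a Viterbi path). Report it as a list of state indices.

t=0: δ = [9.000e-02, 5.000e-02, 1.000e-01]  (obs o_0=1)
t=1: δ = [8.100e-03, 3.500e-02, 1.200e-02]  ψ = [0, 2, 2]  (obs o_1=0)
t=2: δ = [3.150e-03, 6.000e-04, 1.050e-02]  ψ = [1, 2, 1]  (obs o_2=1)
t=3: δ = [4.200e-04, 1.050e-03, 8.400e-04]  ψ = [2, 2, 2]  (obs o_3=2)
t=4: δ = [9.450e-05, 4.200e-05, 3.150e-04]  ψ = [1, 2, 1]  (obs o_4=1)
t=5: δ = [9.450e-06, 1.575e-05, 6.300e-05]  ψ = [2, 2, 2]  (obs o_5=1)
t=6: δ = [1.890e-06, 2.205e-05, 7.560e-06]  ψ = [2, 2, 2]  (obs o_6=0)
backtrack: best end state = 1; path = [2, 1, 2, 1, 2, 2, 1]

path = [2, 1, 2, 1, 2, 2, 1]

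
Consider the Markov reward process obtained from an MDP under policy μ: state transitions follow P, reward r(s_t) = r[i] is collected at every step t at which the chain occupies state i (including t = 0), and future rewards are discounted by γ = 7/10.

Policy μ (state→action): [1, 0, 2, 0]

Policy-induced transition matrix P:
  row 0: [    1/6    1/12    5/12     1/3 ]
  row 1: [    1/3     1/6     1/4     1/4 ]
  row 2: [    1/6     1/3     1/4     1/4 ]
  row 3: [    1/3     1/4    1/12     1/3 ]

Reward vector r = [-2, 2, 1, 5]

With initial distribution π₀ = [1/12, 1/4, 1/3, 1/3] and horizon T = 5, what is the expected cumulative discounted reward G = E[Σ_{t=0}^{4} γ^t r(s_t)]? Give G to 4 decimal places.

t=0: π = [0.0833, 0.2500, 0.3333, 0.3333], E[r] = 2.3333, γ^t·E[r] = 2.333333, running G = 2.333333
t=1: π = [0.2639, 0.2431, 0.2083, 0.2847], E[r] = 1.5903, γ^t·E[r] = 1.113194, running G = 3.446528
t=2: π = [0.2546, 0.2031, 0.2465, 0.2957], E[r] = 1.6221, γ^t·E[r] = 0.794832, running G = 4.241360
t=3: π = [0.2498, 0.2112, 0.2432, 0.2959], E[r] = 1.6452, γ^t·E[r] = 0.564306, running G = 4.805666
t=4: π = [0.2512, 0.2110, 0.2423, 0.2955], E[r] = 1.6394, γ^t·E[r] = 0.393620, running G = 5.199286

G = 5.1993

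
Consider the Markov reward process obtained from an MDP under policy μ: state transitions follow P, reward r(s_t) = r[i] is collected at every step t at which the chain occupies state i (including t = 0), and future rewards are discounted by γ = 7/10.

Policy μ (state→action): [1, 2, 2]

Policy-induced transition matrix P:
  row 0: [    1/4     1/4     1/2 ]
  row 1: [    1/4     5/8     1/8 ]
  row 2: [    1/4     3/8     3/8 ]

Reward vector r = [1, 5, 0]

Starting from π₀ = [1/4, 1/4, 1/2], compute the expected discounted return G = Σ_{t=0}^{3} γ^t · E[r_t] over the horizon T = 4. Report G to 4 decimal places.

G = 5.1766

t=0: π = [0.2500, 0.2500, 0.5000], E[r] = 1.5000, γ^t·E[r] = 1.500000, running G = 1.500000
t=1: π = [0.2500, 0.4063, 0.3438], E[r] = 2.2813, γ^t·E[r] = 1.596875, running G = 3.096875
t=2: π = [0.2500, 0.4453, 0.3047], E[r] = 2.4766, γ^t·E[r] = 1.213516, running G = 4.310391
t=3: π = [0.2500, 0.4551, 0.2949], E[r] = 2.5254, γ^t·E[r] = 0.866209, running G = 5.176600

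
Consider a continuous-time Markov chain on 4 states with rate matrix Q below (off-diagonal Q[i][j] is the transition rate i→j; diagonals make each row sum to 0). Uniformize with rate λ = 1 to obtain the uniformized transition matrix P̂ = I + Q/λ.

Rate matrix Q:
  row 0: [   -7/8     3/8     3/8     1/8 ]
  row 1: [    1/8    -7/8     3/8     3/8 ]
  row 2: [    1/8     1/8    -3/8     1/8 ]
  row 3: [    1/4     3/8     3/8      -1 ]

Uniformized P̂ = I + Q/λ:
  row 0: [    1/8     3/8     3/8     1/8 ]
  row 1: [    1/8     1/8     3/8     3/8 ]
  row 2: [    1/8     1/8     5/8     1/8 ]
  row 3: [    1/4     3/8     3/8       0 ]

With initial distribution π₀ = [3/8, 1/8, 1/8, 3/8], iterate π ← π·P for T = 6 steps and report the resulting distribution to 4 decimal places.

π = [0.1444, 0.2000, 0.4999, 0.1557]

t=0: π = [0.3750, 0.1250, 0.1250, 0.3750]
t=1: π = [0.1719, 0.3125, 0.4063, 0.1094]
t=2: π = [0.1387, 0.1953, 0.4766, 0.1895]
t=3: π = [0.1487, 0.2070, 0.4941, 0.1501]
t=4: π = [0.1438, 0.1997, 0.4985, 0.1580]
t=5: π = [0.1447, 0.2004, 0.4996, 0.1552]
t=6: π = [0.1444, 0.2000, 0.4999, 0.1557]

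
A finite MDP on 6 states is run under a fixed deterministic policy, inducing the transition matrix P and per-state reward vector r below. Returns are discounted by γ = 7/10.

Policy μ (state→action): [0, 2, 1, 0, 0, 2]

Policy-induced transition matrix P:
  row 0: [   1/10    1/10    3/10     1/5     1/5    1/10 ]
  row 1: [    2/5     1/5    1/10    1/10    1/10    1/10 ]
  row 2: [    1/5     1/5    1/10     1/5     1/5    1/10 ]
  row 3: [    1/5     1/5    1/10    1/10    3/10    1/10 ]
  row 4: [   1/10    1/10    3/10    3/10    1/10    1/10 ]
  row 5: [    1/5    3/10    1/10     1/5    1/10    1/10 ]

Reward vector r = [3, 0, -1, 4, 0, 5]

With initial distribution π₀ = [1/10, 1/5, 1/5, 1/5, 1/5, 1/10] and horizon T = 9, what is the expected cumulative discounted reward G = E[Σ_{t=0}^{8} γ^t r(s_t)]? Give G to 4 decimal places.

G = 5.0478

t=0: π = [0.1000, 0.2000, 0.2000, 0.2000, 0.2000, 0.1000], E[r] = 1.4000, γ^t·E[r] = 1.400000, running G = 1.400000
t=1: π = [0.2100, 0.1800, 0.1600, 0.1800, 0.1700, 0.1000], E[r] = 1.6900, γ^t·E[r] = 1.183000, running G = 2.583000
t=2: π = [0.1980, 0.1720, 0.1760, 0.1810, 0.1730, 0.1000], E[r] = 1.6420, γ^t·E[r] = 0.804580, running G = 3.387580
t=3: π = [0.1973, 0.1729, 0.1742, 0.1820, 0.1736, 0.1000], E[r] = 1.6457, γ^t·E[r] = 0.564475, running G = 3.952055
t=4: π = [0.1975, 0.1729, 0.1742, 0.1819, 0.1736, 0.1000], E[r] = 1.6458, γ^t·E[r] = 0.395149, running G = 4.347204
t=5: π = [0.1975, 0.1729, 0.1742, 0.1819, 0.1735, 0.1000], E[r] = 1.6457, γ^t·E[r] = 0.276599, running G = 4.623803
t=6: π = [0.1975, 0.1729, 0.1742, 0.1819, 0.1735, 0.1000], E[r] = 1.6457, γ^t·E[r] = 0.193619, running G = 4.817422
t=7: π = [0.1975, 0.1729, 0.1742, 0.1819, 0.1735, 0.1000], E[r] = 1.6457, γ^t·E[r] = 0.135533, running G = 4.952956
t=8: π = [0.1975, 0.1729, 0.1742, 0.1819, 0.1735, 0.1000], E[r] = 1.6457, γ^t·E[r] = 0.094873, running G = 5.047829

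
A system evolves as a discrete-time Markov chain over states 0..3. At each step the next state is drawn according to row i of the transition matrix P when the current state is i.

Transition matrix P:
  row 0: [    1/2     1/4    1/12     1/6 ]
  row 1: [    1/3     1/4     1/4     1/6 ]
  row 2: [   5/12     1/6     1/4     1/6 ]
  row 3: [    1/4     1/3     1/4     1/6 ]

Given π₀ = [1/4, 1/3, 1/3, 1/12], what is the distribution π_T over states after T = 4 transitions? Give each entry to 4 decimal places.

t=0: π = [0.2500, 0.3333, 0.3333, 0.0833]
t=1: π = [0.3958, 0.2292, 0.2083, 0.1667]
t=2: π = [0.4028, 0.2465, 0.1840, 0.1667]
t=3: π = [0.4019, 0.2486, 0.1829, 0.1667]
t=4: π = [0.4017, 0.2486, 0.1830, 0.1667]

π = [0.4017, 0.2486, 0.1830, 0.1667]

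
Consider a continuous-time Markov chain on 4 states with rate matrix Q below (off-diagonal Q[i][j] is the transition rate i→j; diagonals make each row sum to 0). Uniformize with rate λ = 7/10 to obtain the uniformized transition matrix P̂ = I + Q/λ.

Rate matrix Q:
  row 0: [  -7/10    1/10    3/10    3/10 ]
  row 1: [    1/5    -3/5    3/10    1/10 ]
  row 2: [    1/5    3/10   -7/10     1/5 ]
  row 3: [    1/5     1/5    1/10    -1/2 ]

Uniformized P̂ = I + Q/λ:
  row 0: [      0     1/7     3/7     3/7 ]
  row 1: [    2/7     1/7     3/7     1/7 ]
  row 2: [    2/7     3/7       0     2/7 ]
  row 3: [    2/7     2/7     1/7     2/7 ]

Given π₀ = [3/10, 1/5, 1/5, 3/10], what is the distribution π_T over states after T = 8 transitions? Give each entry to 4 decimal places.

t=0: π = [0.3000, 0.2000, 0.2000, 0.3000]
t=1: π = [0.2000, 0.2429, 0.2571, 0.3000]
t=2: π = [0.2286, 0.2592, 0.2327, 0.2796]
t=3: π = [0.2204, 0.2493, 0.2490, 0.2813]
t=4: π = [0.2227, 0.2542, 0.2415, 0.2816]
t=5: π = [0.2221, 0.2521, 0.2446, 0.2812]
t=6: π = [0.2223, 0.2529, 0.2434, 0.2814]
t=7: π = [0.2222, 0.2526, 0.2439, 0.2813]
t=8: π = [0.2222, 0.2527, 0.2437, 0.2814]

π = [0.2222, 0.2527, 0.2437, 0.2814]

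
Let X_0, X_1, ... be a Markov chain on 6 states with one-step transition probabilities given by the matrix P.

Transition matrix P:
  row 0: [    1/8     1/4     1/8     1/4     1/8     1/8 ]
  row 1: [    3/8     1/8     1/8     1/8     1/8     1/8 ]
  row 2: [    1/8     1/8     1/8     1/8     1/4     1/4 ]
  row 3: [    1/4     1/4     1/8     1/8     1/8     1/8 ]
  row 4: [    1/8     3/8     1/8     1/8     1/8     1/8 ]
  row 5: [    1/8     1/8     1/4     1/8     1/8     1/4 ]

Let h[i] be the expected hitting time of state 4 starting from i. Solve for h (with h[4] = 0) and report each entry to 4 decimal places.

h = [6.9841, 6.9841, 6.0952, 6.9841, 0.0000, 6.8571]

First-step conditioning: h[4] = 0; for i ≠ 4, h[i] = 1 + Σ_k P[i][k]·h[k].
  h[0] = 1 + 1/8·h[0] + 1/4·h[1] + 1/8·h[2] + 1/4·h[3] + 1/8·h[5]
  h[1] = 1 + 3/8·h[0] + 1/8·h[1] + 1/8·h[2] + 1/8·h[3] + 1/8·h[5]
  h[2] = 1 + 1/8·h[0] + 1/8·h[1] + 1/8·h[2] + 1/8·h[3] + 1/4·h[5]
  h[3] = 1 + 1/4·h[0] + 1/4·h[1] + 1/8·h[2] + 1/8·h[3] + 1/8·h[5]
  h[5] = 1 + 1/8·h[0] + 1/8·h[1] + 1/4·h[2] + 1/8·h[3] + 1/4·h[5]
Solving the 5×5 linear system over states ≠ 4 gives exactly h = [440/63, 440/63, 128/21, 440/63, 0, 48/7] (h[4] = 0 is the target).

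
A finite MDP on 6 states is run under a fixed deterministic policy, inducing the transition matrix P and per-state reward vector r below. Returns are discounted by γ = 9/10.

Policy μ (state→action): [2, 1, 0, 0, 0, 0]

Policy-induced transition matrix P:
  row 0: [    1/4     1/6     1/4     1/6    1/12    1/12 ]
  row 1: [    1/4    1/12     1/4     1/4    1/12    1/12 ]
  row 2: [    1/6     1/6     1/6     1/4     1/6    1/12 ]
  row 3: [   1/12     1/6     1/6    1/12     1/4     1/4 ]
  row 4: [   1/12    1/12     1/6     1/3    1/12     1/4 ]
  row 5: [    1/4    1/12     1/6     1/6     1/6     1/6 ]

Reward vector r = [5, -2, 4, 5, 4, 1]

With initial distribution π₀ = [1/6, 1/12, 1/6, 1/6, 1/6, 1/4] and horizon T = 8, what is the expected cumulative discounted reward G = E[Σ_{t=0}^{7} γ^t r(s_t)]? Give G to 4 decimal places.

G = 17.8013

t=0: π = [0.1667, 0.0833, 0.1667, 0.1667, 0.1667, 0.2500], E[r] = 3.0833, γ^t·E[r] = 3.083333, running G = 3.083333
t=1: π = [0.1806, 0.1250, 0.1875, 0.2014, 0.1458, 0.1597], E[r] = 3.1528, γ^t·E[r] = 2.837500, running G = 5.920833
t=2: π = [0.1765, 0.1308, 0.1921, 0.2002, 0.1458, 0.1545], E[r] = 3.1285, γ^t·E[r] = 2.534063, running G = 8.454896
t=3: π = [0.1763, 0.1307, 0.1923, 0.2012, 0.1456, 0.1539], E[r] = 3.1314, γ^t·E[r] = 2.282801, running G = 10.737697
t=4: π = [0.1762, 0.1308, 0.1923, 0.2011, 0.1457, 0.1540], E[r] = 3.1305, γ^t·E[r] = 2.053925, running G = 12.791621
t=5: π = [0.1762, 0.1308, 0.1922, 0.2011, 0.1457, 0.1540], E[r] = 3.1307, γ^t·E[r] = 1.848619, running G = 14.640240
t=6: π = [0.1762, 0.1308, 0.1922, 0.2011, 0.1457, 0.1540], E[r] = 3.1306, γ^t·E[r] = 1.663737, running G = 16.303977
t=7: π = [0.1762, 0.1308, 0.1922, 0.2011, 0.1457, 0.1540], E[r] = 3.1306, γ^t·E[r] = 1.497367, running G = 17.801344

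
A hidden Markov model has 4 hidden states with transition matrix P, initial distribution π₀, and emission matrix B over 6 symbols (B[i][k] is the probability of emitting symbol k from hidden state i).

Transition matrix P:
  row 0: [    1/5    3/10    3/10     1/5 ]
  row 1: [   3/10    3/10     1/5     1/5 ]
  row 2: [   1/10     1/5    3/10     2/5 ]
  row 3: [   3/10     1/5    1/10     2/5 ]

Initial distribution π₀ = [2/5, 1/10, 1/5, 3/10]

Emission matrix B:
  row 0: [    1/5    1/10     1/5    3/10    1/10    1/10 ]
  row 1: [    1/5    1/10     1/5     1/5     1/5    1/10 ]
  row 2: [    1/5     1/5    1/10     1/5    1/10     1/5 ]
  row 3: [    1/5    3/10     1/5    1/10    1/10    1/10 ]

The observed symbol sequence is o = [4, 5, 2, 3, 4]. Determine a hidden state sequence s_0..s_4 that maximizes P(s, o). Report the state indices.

path = [0, 2, 3, 0, 1]

t=0: δ = [4.000e-02, 2.000e-02, 2.000e-02, 3.000e-02]  (obs o_0=4)
t=1: δ = [9.000e-04, 1.200e-03, 2.400e-03, 1.200e-03]  ψ = [3, 0, 0, 3]  (obs o_1=5)
t=2: δ = [7.200e-05, 9.600e-05, 7.200e-05, 1.920e-04]  ψ = [1, 2, 2, 2]  (obs o_2=2)
t=3: δ = [1.728e-05, 7.680e-06, 4.320e-06, 7.680e-06]  ψ = [3, 3, 0, 3]  (obs o_3=3)
t=4: δ = [3.456e-07, 1.037e-06, 5.184e-07, 3.456e-07]  ψ = [0, 0, 0, 0]  (obs o_4=4)
backtrack: best end state = 1; path = [0, 2, 3, 0, 1]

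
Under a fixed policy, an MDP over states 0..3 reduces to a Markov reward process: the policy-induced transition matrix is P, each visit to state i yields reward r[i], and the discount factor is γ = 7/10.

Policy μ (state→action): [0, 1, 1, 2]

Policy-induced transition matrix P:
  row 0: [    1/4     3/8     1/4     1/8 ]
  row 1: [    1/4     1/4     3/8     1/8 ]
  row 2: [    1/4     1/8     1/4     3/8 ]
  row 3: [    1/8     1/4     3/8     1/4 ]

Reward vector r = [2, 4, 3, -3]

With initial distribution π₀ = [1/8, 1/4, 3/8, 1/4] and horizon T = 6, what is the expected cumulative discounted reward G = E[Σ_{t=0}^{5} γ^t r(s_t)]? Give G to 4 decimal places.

G = 4.6901

t=0: π = [0.1250, 0.2500, 0.3750, 0.2500], E[r] = 1.6250, γ^t·E[r] = 1.625000, running G = 1.625000
t=1: π = [0.2188, 0.2188, 0.3125, 0.2500], E[r] = 1.5000, γ^t·E[r] = 1.050000, running G = 2.675000
t=2: π = [0.2188, 0.2383, 0.3086, 0.2344], E[r] = 1.6133, γ^t·E[r] = 0.790508, running G = 3.465508
t=3: π = [0.2207, 0.2388, 0.3091, 0.2314], E[r] = 1.6294, γ^t·E[r] = 0.558882, running G = 4.024390
t=4: π = [0.2211, 0.2390, 0.3088, 0.2312], E[r] = 1.6307, γ^t·E[r] = 0.391525, running G = 4.415916
t=5: π = [0.2211, 0.2390, 0.3088, 0.2311], E[r] = 1.6314, γ^t·E[r] = 0.274184, running G = 4.690100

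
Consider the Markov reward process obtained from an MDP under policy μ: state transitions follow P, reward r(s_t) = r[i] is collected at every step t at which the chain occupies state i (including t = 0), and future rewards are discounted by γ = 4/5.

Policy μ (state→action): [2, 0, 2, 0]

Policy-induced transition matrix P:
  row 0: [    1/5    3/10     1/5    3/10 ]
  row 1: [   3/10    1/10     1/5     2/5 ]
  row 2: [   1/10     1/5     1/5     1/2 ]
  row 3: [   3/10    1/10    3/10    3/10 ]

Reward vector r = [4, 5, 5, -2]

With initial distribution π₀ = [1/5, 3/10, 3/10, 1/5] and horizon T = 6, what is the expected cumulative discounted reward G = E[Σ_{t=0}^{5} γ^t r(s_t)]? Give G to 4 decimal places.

t=0: π = [0.2000, 0.3000, 0.3000, 0.2000], E[r] = 3.4000, γ^t·E[r] = 3.400000, running G = 3.400000
t=1: π = [0.2200, 0.1700, 0.2200, 0.3900], E[r] = 2.0500, γ^t·E[r] = 1.640000, running G = 5.040000
t=2: π = [0.2340, 0.1660, 0.2390, 0.3610], E[r] = 2.2390, γ^t·E[r] = 1.432960, running G = 6.472960
t=3: π = [0.2288, 0.1707, 0.2361, 0.3644], E[r] = 2.2204, γ^t·E[r] = 1.136845, running G = 7.609805
t=4: π = [0.2299, 0.1694, 0.2364, 0.3643], E[r] = 2.2201, γ^t·E[r] = 0.909341, running G = 8.519145
t=5: π = [0.2297, 0.1696, 0.2364, 0.3642], E[r] = 2.2207, γ^t·E[r] = 0.727680, running G = 9.246825

G = 9.2468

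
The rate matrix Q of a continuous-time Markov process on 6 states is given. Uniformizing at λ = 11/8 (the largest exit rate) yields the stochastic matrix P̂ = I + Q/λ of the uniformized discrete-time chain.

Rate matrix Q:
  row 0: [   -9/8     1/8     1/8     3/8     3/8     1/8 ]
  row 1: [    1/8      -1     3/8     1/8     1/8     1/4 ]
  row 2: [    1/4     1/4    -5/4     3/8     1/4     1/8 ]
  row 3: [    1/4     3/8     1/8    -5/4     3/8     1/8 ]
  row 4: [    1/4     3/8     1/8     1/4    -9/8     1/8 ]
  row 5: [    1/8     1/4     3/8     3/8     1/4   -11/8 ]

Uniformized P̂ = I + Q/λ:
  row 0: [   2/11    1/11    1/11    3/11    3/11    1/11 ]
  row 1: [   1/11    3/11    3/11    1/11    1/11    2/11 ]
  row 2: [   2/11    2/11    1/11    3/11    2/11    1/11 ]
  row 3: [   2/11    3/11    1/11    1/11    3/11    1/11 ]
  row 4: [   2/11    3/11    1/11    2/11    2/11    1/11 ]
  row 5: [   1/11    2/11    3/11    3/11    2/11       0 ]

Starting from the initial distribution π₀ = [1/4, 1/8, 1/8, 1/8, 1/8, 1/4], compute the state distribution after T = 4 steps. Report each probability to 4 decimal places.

t=0: π = [0.2500, 0.1250, 0.1250, 0.1250, 0.1250, 0.2500]
t=1: π = [0.1477, 0.1932, 0.1591, 0.2159, 0.2045, 0.0795]
t=2: π = [0.1570, 0.2242, 0.1405, 0.1798, 0.1973, 0.1012]
t=3: π = [0.1522, 0.2222, 0.1501, 0.1813, 0.1921, 0.1021]
t=4: π = [0.1523, 0.2221, 0.1499, 0.1819, 0.1919, 0.1018]

π = [0.1523, 0.2221, 0.1499, 0.1819, 0.1919, 0.1018]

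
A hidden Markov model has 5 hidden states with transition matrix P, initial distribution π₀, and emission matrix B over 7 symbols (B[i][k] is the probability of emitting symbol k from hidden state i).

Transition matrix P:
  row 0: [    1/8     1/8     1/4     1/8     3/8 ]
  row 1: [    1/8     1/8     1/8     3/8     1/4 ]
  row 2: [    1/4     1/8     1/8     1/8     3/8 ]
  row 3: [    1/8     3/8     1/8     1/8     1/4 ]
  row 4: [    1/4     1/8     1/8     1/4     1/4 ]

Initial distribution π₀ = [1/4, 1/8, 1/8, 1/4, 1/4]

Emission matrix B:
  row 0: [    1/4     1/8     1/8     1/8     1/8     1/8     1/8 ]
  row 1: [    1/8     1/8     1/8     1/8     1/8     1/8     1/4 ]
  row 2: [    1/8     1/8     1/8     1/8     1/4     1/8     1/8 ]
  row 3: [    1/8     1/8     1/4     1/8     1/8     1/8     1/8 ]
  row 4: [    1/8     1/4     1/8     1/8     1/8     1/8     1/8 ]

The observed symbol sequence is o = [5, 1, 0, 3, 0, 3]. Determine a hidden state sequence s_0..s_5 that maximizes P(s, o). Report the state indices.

path = [0, 4, 0, 4, 0, 4]

t=0: δ = [3.125e-02, 1.562e-02, 1.562e-02, 3.125e-02, 3.125e-02]  (obs o_0=5)
t=1: δ = [9.766e-04, 1.465e-03, 9.766e-04, 9.766e-04, 2.930e-03]  ψ = [4, 3, 0, 4, 0]  (obs o_1=1)
t=2: δ = [1.831e-04, 4.578e-05, 4.578e-05, 9.155e-05, 9.155e-05]  ψ = [4, 3, 4, 4, 4]  (obs o_2=0)
t=3: δ = [2.861e-06, 4.292e-06, 5.722e-06, 2.861e-06, 8.583e-06]  ψ = [0, 3, 0, 0, 0]  (obs o_3=3)
t=4: δ = [5.364e-07, 1.341e-07, 1.341e-07, 2.682e-07, 2.682e-07]  ψ = [4, 3, 4, 4, 2]  (obs o_4=0)
t=5: δ = [8.382e-09, 1.257e-08, 1.676e-08, 8.382e-09, 2.515e-08]  ψ = [0, 3, 0, 0, 0]  (obs o_5=3)
backtrack: best end state = 4; path = [0, 4, 0, 4, 0, 4]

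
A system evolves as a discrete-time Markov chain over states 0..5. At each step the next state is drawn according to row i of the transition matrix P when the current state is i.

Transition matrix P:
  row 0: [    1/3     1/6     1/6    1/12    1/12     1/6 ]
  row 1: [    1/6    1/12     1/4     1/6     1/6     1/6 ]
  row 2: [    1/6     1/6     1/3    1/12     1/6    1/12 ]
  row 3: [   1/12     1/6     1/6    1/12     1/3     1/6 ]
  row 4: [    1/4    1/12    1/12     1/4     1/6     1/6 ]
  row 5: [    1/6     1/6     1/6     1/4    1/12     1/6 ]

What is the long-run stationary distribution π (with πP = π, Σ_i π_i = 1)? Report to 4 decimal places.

π = [0.2015, 0.1414, 0.1980, 0.1471, 0.1619, 0.1502]

Balance equations π_j = Σ_i π_i·P[i][j]:
  π_0 = 1/3·π_0 + 1/6·π_1 + 1/6·π_2 + 1/12·π_3 + 1/4·π_4 + 1/6·π_5
  π_1 = 1/6·π_0 + 1/12·π_1 + 1/6·π_2 + 1/6·π_3 + 1/12·π_4 + 1/6·π_5
  π_2 = 1/6·π_0 + 1/4·π_1 + 1/3·π_2 + 1/6·π_3 + 1/12·π_4 + 1/6·π_5
  π_3 = 1/12·π_0 + 1/6·π_1 + 1/12·π_2 + 1/12·π_3 + 1/4·π_4 + 1/4·π_5
  π_4 = 1/12·π_0 + 1/6·π_1 + 1/6·π_2 + 1/3·π_3 + 1/6·π_4 + 1/12·π_5
  normalize: π_0 + π_1 + π_2 + π_3 + π_4 + π_5 = 1
Solving the linear system gives exactly π = [20177/100146, 2360/16691, 3304/16691, 7367/50073, 2702/16691, 5013/33382].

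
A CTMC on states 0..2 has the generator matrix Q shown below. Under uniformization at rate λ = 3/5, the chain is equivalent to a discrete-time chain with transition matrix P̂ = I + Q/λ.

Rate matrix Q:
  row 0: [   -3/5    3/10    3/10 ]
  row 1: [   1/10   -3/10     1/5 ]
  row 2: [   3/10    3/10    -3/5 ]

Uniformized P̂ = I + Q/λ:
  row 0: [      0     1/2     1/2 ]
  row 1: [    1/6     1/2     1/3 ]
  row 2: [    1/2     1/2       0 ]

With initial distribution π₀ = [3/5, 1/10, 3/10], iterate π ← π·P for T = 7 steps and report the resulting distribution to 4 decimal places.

t=0: π = [0.6000, 0.1000, 0.3000]
t=1: π = [0.1667, 0.5000, 0.3333]
t=2: π = [0.2500, 0.5000, 0.2500]
t=3: π = [0.2083, 0.5000, 0.2917]
t=4: π = [0.2292, 0.5000, 0.2708]
t=5: π = [0.2188, 0.5000, 0.2813]
t=6: π = [0.2240, 0.5000, 0.2760]
t=7: π = [0.2214, 0.5000, 0.2786]

π = [0.2214, 0.5000, 0.2786]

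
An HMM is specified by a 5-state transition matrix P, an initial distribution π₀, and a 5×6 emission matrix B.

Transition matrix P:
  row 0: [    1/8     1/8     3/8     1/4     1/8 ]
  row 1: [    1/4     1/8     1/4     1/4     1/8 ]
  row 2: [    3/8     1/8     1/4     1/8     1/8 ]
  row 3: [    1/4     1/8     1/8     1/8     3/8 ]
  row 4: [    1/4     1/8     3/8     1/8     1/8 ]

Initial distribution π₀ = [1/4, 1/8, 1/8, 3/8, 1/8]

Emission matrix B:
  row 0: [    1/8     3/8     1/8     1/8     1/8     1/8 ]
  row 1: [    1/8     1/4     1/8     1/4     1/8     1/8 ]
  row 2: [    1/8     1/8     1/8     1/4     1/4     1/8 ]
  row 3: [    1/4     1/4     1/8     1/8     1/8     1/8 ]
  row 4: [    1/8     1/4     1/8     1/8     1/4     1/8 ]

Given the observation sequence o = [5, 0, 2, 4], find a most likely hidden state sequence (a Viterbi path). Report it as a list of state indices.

path = [0, 3, 4, 2]

t=0: δ = [3.125e-02, 1.562e-02, 1.562e-02, 4.688e-02, 1.562e-02]  (obs o_0=5)
t=1: δ = [1.465e-03, 7.324e-04, 1.465e-03, 1.953e-03, 2.197e-03]  ψ = [3, 3, 0, 0, 3]  (obs o_1=0)
t=2: δ = [6.866e-05, 3.433e-05, 1.030e-04, 4.578e-05, 9.155e-05]  ψ = [2, 4, 4, 0, 3]  (obs o_2=2)
t=3: δ = [4.828e-06, 1.609e-06, 8.583e-06, 2.146e-06, 4.292e-06]  ψ = [2, 2, 4, 0, 3]  (obs o_3=4)
backtrack: best end state = 2; path = [0, 3, 4, 2]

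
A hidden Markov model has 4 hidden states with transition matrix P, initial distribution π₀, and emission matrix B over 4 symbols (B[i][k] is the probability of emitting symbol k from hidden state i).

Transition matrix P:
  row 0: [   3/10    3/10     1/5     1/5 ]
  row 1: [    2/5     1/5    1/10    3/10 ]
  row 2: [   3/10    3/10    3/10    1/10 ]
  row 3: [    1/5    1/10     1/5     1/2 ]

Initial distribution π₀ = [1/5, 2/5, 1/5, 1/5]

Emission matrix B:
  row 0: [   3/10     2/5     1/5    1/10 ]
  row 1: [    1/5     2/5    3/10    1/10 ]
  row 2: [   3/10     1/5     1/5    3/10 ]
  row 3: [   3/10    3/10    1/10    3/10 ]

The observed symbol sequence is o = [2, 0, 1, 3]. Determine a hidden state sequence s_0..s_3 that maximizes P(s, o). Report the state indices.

t=0: δ = [4.000e-02, 1.200e-01, 4.000e-02, 2.000e-02]  (obs o_0=2)
t=1: δ = [1.440e-02, 4.800e-03, 3.600e-03, 1.080e-02]  ψ = [1, 1, 1, 1]  (obs o_1=0)
t=2: δ = [1.728e-03, 1.728e-03, 5.760e-04, 1.620e-03]  ψ = [0, 0, 0, 3]  (obs o_2=1)
t=3: δ = [6.912e-05, 5.184e-05, 1.037e-04, 2.430e-04]  ψ = [1, 0, 0, 3]  (obs o_3=3)
backtrack: best end state = 3; path = [1, 3, 3, 3]

path = [1, 3, 3, 3]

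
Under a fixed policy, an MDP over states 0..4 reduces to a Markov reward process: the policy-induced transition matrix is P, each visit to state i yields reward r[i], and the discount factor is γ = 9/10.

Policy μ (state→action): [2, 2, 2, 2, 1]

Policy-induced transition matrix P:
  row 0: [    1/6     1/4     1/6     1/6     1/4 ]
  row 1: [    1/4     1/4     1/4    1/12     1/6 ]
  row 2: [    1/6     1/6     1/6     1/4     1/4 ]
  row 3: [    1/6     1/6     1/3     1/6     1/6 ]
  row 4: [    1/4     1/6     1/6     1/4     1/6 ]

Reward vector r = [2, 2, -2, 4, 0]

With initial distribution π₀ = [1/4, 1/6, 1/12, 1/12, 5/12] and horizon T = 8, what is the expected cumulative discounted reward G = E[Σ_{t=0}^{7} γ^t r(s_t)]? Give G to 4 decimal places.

t=0: π = [0.2500, 0.1667, 0.0833, 0.0833, 0.4167], E[r] = 1.0000, γ^t·E[r] = 1.000000, running G = 1.000000
t=1: π = [0.2153, 0.2014, 0.1944, 0.1944, 0.1944], E[r] = 1.2222, γ^t·E[r] = 1.100000, running G = 2.100000
t=2: π = [0.1997, 0.2014, 0.2159, 0.1823, 0.2008], E[r] = 1.0995, γ^t·E[r] = 0.890625, running G = 2.990625
t=3: π = [0.2002, 0.2001, 0.2138, 0.1846, 0.2013], E[r] = 1.1113, γ^t·E[r] = 0.810141, running G = 3.800766
t=4: π = [0.2001, 0.2000, 0.2141, 0.1846, 0.2012], E[r] = 1.1104, γ^t·E[r] = 0.728536, running G = 4.529302
t=5: π = [0.2001, 0.2000, 0.2141, 0.1846, 0.2012], E[r] = 1.1104, γ^t·E[r] = 0.655704, running G = 5.185005
t=6: π = [0.2001, 0.2000, 0.2141, 0.1846, 0.2012], E[r] = 1.1104, γ^t·E[r] = 0.590133, running G = 5.775138
t=7: π = [0.2001, 0.2000, 0.2141, 0.1846, 0.2012], E[r] = 1.1104, γ^t·E[r] = 0.531119, running G = 6.306257

G = 6.3063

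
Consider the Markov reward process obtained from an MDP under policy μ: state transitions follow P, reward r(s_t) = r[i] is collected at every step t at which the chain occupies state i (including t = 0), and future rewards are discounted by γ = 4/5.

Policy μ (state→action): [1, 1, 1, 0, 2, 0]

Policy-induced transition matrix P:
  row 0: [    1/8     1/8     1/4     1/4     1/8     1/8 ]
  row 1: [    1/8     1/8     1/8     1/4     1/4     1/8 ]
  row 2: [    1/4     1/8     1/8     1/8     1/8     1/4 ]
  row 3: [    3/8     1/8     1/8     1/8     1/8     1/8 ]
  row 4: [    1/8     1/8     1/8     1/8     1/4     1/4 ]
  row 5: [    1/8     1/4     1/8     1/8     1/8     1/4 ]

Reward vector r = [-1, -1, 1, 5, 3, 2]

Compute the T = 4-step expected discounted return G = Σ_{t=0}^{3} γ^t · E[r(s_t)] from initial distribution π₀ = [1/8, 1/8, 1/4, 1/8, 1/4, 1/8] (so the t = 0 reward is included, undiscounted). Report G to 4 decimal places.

G = 4.5844

t=0: π = [0.1250, 0.1250, 0.2500, 0.1250, 0.2500, 0.1250], E[r] = 1.6250, γ^t·E[r] = 1.625000, running G = 1.625000
t=1: π = [0.1875, 0.1406, 0.1406, 0.1563, 0.1719, 0.2031], E[r] = 1.5156, γ^t·E[r] = 1.212500, running G = 2.837500
t=2: π = [0.1816, 0.1504, 0.1484, 0.1660, 0.1641, 0.1895], E[r] = 1.5176, γ^t·E[r] = 0.971250, running G = 3.808750
t=3: π = [0.1851, 0.1487, 0.1477, 0.1665, 0.1643, 0.1877], E[r] = 1.5149, γ^t·E[r] = 0.775625, running G = 4.584375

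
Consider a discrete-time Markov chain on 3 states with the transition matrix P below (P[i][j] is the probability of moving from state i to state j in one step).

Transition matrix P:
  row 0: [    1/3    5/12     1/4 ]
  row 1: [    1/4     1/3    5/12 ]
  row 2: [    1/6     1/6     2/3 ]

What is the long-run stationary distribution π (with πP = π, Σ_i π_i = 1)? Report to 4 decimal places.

Balance equations π_j = Σ_i π_i·P[i][j]:
  π_0 = 1/3·π_0 + 1/4·π_1 + 1/6·π_2
  π_1 = 5/12·π_0 + 1/3·π_1 + 1/6·π_2
  normalize: π_0 + π_1 + π_2 = 1
Solving the linear system gives exactly π = [22/97, 26/97, 49/97].

π = [0.2268, 0.2680, 0.5052]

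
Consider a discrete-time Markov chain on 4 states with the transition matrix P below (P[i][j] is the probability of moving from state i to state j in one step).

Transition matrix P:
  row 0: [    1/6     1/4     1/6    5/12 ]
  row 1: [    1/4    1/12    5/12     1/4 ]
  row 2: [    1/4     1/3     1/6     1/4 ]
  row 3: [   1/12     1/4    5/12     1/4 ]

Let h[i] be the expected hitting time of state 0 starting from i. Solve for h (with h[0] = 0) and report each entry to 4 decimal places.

h = [0.0000, 4.8000, 4.8000, 5.6000]

First-step conditioning: h[0] = 0; for i ≠ 0, h[i] = 1 + Σ_k P[i][k]·h[k].
  h[1] = 1 + 1/12·h[1] + 5/12·h[2] + 1/4·h[3]
  h[2] = 1 + 1/3·h[1] + 1/6·h[2] + 1/4·h[3]
  h[3] = 1 + 1/4·h[1] + 5/12·h[2] + 1/4·h[3]
Solving the 3×3 linear system over states ≠ 0 gives exactly h = [0, 24/5, 24/5, 28/5] (h[0] = 0 is the target).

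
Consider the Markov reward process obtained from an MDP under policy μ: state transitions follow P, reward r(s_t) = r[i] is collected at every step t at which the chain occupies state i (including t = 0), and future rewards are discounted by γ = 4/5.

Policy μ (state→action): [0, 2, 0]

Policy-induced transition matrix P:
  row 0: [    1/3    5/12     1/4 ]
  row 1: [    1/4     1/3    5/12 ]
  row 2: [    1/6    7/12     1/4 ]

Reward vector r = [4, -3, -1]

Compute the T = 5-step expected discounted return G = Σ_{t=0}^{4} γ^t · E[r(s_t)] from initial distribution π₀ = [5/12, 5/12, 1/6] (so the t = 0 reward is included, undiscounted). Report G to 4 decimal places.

G = -1.1310

t=0: π = [0.4167, 0.4167, 0.1667], E[r] = 0.2500, γ^t·E[r] = 0.250000, running G = 0.250000
t=1: π = [0.2708, 0.4097, 0.3194], E[r] = -0.4653, γ^t·E[r] = -0.372222, running G = -0.122222
t=2: π = [0.2459, 0.4358, 0.3183], E[r] = -0.6418, γ^t·E[r] = -0.410741, running G = -0.532963
t=3: π = [0.2440, 0.4334, 0.3226], E[r] = -0.6469, γ^t·E[r] = -0.331235, running G = -0.864198
t=4: π = [0.2434, 0.4343, 0.3222], E[r] = -0.6514, γ^t·E[r] = -0.266820, running G = -1.131017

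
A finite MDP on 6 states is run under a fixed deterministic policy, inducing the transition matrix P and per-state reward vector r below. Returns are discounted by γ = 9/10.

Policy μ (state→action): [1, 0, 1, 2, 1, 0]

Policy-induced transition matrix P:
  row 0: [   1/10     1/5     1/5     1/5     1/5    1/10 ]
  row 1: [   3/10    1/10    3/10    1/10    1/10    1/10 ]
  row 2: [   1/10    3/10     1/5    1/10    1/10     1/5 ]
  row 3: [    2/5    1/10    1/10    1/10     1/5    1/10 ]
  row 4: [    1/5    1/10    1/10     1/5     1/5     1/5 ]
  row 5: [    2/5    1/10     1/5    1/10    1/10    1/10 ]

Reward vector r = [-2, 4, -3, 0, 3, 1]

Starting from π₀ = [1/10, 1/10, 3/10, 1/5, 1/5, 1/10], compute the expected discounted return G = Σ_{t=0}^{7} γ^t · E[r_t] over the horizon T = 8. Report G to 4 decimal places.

t=0: π = [0.1000, 0.1000, 0.3000, 0.2000, 0.2000, 0.1000], E[r] = 0.0000, γ^t·E[r] = 0.000000, running G = 0.000000
t=1: π = [0.2300, 0.1700, 0.1700, 0.1300, 0.1500, 0.1500], E[r] = 0.3100, γ^t·E[r] = 0.279000, running G = 0.279000
t=2: π = [0.2330, 0.1570, 0.1890, 0.1380, 0.1510, 0.1320], E[r] = 0.1800, γ^t·E[r] = 0.145800, running G = 0.424800
t=3: π = [0.2275, 0.1611, 0.1868, 0.1384, 0.1522, 0.1340], E[r] = 0.2196, γ^t·E[r] = 0.160088, running G = 0.584888
t=4: π = [0.2292, 0.1601, 0.1871, 0.1380, 0.1518, 0.1339], E[r] = 0.2103, γ^t·E[r] = 0.137978, running G = 0.722866
t=5: π = [0.2288, 0.1603, 0.1870, 0.1381, 0.1519, 0.1339], E[r] = 0.2122, γ^t·E[r] = 0.125329, running G = 0.848195
t=6: π = [0.2288, 0.1603, 0.1870, 0.1381, 0.1519, 0.1339], E[r] = 0.2119, γ^t·E[r] = 0.112587, running G = 0.960781
t=7: π = [0.2288, 0.1603, 0.1870, 0.1381, 0.1519, 0.1339], E[r] = 0.2119, γ^t·E[r] = 0.101365, running G = 1.062146

G = 1.0621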